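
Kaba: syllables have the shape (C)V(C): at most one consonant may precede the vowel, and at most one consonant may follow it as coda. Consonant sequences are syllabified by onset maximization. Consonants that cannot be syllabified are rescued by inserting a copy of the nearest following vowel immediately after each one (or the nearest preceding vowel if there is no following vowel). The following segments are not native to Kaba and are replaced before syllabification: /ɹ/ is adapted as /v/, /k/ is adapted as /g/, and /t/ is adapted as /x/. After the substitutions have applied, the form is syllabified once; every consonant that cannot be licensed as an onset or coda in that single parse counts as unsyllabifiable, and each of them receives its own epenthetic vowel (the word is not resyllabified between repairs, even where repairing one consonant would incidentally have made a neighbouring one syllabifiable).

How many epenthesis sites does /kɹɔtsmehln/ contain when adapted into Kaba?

4

After substitution the input is /gvɔxsmehln/.
The unsyllabifiable consonants are /g/, /s/, /l/, /n/; each receives one epenthetic vowel.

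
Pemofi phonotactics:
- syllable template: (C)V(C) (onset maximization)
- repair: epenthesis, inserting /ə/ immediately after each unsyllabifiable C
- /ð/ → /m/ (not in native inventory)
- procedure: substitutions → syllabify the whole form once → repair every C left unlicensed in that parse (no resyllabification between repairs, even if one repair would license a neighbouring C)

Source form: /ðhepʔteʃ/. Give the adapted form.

Substitution: /ð/ → /m/, giving /mhepʔteʃ/.
Syllabifying with onset maximization leaves /m/, /ʔ/ stranded (at most one coda consonant is licensed; onsets are limited to one consonant).
Inserting the epenthetic vowel yields /m/ → /mə/, /ʔ/ → /ʔə/.

məhepʔəteʃ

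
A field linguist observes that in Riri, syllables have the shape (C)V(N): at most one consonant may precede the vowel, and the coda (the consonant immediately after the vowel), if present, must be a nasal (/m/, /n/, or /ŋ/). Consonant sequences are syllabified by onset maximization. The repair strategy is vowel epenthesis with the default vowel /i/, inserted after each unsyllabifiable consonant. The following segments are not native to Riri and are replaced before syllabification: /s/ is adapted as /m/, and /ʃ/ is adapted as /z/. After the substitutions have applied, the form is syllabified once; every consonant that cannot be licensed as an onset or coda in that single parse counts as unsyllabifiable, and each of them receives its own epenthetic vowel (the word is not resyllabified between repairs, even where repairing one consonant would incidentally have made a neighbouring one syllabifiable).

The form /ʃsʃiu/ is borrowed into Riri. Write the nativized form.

zimiziu

Substitution: /ʃ/ → /z/, /s/ → /m/, giving /zmziu/.
Under (C)V(N), the unsyllabifiable consonants are /z/, /m/ (only a nasal (/m/, /n/, or /ŋ/) is licensed in coda position; onsets are limited to one consonant).
Each unlicensed consonant becomes the onset of a new syllable: /z/ → /zi/, /m/ → /mi/.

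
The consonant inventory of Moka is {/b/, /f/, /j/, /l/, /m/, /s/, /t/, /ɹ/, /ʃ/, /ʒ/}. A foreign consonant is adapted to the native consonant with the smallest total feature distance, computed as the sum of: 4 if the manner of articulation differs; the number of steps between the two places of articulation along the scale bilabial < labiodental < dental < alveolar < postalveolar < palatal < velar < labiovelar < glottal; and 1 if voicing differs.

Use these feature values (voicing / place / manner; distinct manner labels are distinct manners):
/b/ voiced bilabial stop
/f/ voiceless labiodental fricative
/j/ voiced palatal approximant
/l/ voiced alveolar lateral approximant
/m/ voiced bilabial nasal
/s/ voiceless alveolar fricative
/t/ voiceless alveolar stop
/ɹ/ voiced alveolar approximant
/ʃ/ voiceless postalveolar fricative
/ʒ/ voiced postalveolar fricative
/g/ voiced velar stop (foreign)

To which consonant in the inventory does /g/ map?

/t/ is closest: same manner (stop), place distance 3 (velar→alveolar), voicing differs (+1); total 4. Next closest is /j/ at distance 5.

t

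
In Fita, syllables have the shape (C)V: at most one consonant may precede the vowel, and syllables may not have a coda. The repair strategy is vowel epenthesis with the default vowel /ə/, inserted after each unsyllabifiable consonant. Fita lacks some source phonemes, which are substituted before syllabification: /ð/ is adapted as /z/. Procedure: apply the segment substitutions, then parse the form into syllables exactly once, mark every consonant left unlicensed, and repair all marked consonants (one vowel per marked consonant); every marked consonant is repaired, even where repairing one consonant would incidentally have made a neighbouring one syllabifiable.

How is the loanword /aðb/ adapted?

azəbə

Substitution: /ð/ → /z/, giving /azb/.
The consonants /z/, /b/ cannot be parsed into a legal (C)V syllable (no codas are permitted; onsets are limited to one consonant).
Epenthesis after each stranded consonant: /z/ → /zə/, /b/ → /bə/.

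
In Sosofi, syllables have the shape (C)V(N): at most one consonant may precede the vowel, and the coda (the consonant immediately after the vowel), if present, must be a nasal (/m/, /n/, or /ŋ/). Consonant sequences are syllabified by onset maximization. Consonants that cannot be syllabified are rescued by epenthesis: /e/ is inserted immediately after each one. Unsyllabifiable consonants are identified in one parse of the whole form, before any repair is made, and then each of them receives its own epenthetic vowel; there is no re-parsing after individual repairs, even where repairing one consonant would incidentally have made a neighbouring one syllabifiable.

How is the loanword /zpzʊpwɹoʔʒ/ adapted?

zepezʊpeweɹoʔeʒe

Syllabifying with onset maximization leaves /z/, /p/, /p/, /w/, /ʔ/, /ʒ/ stranded (only a nasal (/m/, /n/, or /ŋ/) is licensed in coda position; onsets are limited to one consonant).
Epenthesis after each stranded consonant: /z/ → /ze/, /p/ → /pe/, /p/ → /pe/, /w/ → /we/, /ʔ/ → /ʔe/, /ʒ/ → /ʒe/.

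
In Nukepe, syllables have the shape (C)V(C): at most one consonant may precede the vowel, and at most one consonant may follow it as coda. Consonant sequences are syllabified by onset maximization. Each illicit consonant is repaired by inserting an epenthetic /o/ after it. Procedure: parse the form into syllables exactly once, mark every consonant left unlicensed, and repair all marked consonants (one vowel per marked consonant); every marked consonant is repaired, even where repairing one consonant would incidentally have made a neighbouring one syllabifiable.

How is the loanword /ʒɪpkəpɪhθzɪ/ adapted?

ʒɪpkəpɪhθozɪ

The consonants /θ/ cannot be parsed into a legal (C)V(C) syllable (at most one coda consonant is licensed; onsets are limited to one consonant).
Inserting the epenthetic vowel yields /θ/ → /θo/.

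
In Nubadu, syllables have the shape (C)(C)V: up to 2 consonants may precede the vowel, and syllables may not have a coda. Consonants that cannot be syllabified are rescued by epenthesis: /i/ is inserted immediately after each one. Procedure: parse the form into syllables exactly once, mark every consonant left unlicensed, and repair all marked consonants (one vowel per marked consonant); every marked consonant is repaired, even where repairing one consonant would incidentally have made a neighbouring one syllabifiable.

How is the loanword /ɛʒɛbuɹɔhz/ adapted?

Syllabifying with onset maximization leaves /h/, /z/ stranded (no codas are permitted; onsets may contain at most 2 consonants).
Inserting the epenthetic vowel yields /h/ → /hi/, /z/ → /zi/.

ɛʒɛbuɹɔhizi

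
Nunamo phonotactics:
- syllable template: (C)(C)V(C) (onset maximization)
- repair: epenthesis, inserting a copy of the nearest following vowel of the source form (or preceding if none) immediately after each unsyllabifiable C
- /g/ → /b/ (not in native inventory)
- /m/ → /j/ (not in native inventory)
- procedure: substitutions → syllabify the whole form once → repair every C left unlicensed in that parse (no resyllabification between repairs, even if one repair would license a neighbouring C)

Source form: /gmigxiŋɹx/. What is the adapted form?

bjibxiŋɹixi

Substitution: /g/ → /b/, /m/ → /j/, giving /bjibxiŋɹx/.
The consonants /ɹ/, /x/ cannot be parsed into a legal (C)(C)V(C) syllable (at most one coda consonant is licensed; onsets may contain at most 2 consonants).
Each unlicensed consonant becomes the onset of a new syllable: /ɹ/ → /ɹi/, /x/ → /xi/.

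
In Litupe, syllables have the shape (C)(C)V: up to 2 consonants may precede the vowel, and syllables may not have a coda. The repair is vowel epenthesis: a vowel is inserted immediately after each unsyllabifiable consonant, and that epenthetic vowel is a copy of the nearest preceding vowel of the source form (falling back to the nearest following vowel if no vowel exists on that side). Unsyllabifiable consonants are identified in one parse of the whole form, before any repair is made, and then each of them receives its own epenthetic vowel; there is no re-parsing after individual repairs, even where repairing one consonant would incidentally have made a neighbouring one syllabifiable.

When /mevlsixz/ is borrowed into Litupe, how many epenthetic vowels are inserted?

The unsyllabifiable consonants are /v/, /x/, /z/; each receives one epenthetic vowel.

3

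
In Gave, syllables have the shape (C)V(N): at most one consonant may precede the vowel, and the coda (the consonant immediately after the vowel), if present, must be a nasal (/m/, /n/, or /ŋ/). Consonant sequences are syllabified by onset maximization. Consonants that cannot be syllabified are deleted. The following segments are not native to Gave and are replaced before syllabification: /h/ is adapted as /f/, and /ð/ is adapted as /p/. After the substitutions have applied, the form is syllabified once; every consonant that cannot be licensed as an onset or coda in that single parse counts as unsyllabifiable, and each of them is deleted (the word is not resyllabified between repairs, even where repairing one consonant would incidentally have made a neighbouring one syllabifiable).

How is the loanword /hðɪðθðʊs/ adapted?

pɪpʊ

Substitution: /h/ → /f/, /ð/ → /p/, giving /fpɪpθpʊs/.
Under (C)V(N), the unsyllabifiable consonants are /f/, /p/, /θ/, /s/ (only a nasal (/m/, /n/, or /ŋ/) is licensed in coda position; onsets are limited to one consonant).
Deleting the stranded consonants removes /f/, /p/, /θ/, /s/.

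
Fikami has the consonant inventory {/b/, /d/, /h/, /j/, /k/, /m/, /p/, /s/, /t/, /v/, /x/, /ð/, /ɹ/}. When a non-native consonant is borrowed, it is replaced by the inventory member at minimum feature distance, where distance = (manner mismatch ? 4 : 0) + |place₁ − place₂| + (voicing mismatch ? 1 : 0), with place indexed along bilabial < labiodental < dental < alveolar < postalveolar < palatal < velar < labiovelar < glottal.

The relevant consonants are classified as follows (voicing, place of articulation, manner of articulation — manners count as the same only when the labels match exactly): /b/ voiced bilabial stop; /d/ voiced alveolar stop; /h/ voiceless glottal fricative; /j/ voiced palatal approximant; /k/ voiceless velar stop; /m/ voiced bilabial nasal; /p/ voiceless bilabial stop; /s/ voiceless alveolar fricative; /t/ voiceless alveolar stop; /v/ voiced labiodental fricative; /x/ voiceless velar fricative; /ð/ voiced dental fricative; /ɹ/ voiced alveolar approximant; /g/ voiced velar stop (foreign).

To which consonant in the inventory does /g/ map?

/k/ is closest: same manner (stop), place distance 0 (velar→velar), voicing differs (+1); total 1. Next closest is /d/ at distance 3.

k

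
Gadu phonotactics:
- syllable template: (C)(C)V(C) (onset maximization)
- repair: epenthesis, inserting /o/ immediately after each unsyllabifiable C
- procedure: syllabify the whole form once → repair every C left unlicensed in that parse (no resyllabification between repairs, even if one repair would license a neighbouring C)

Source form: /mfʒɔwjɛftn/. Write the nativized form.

Under (C)(C)V(C), the unsyllabifiable consonants are /m/, /t/, /n/ (at most one coda consonant is licensed; onsets may contain at most 2 consonants).
Epenthesis after each stranded consonant: /m/ → /mo/, /t/ → /to/, /n/ → /no/.

mofʒɔwjɛftono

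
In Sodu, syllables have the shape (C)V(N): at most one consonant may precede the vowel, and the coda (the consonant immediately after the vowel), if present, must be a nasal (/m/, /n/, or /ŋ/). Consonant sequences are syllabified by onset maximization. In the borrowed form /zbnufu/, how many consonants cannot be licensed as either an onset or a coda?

Syllabifying with onset maximization leaves /z/, /b/ stranded (only a nasal (/m/, /n/, or /ŋ/) is licensed in coda position; onsets are limited to one consonant).

2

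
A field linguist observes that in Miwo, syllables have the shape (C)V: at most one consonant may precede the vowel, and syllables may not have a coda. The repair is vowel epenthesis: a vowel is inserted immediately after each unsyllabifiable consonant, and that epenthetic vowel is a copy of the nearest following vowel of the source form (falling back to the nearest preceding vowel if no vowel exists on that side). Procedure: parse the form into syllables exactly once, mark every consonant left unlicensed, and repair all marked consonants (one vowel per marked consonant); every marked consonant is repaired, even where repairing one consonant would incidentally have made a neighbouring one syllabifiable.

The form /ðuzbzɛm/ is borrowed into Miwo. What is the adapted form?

ðuzɛbɛzɛmɛ

Under (C)V, the unsyllabifiable consonants are /z/, /b/, /m/ (no codas are permitted; onsets are limited to one consonant).
Each unlicensed consonant becomes the onset of a new syllable: /z/ → /zɛ/, /b/ → /bɛ/, /m/ → /mɛ/.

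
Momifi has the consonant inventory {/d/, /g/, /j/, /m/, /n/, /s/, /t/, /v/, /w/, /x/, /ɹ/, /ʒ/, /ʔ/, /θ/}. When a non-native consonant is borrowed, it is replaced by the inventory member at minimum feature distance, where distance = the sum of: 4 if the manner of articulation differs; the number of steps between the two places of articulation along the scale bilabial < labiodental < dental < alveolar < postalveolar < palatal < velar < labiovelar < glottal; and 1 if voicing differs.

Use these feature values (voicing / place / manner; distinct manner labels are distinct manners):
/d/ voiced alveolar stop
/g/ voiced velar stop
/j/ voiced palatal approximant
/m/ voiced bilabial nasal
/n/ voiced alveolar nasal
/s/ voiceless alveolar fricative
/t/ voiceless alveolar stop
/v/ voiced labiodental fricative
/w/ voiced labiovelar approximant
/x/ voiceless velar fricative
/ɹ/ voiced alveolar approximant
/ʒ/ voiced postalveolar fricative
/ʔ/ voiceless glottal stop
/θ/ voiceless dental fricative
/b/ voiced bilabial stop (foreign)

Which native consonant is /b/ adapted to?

/d/ is closest: same manner (stop), place distance 3 (bilabial→alveolar), same voicing; total 3. Next closest is /m/ at distance 4.

d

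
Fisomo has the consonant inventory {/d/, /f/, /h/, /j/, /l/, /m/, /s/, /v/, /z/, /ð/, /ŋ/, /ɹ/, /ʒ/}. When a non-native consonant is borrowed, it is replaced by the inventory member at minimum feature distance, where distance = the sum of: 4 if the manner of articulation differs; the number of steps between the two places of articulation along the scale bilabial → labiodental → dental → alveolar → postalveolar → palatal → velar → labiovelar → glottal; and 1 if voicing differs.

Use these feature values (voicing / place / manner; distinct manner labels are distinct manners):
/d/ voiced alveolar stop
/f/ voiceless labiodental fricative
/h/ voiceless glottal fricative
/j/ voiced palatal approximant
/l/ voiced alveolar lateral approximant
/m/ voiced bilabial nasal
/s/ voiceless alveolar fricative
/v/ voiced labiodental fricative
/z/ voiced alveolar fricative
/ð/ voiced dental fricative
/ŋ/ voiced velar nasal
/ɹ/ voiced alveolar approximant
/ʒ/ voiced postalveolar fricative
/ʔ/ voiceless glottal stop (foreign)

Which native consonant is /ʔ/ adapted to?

h

/h/ is closest: manner differs (stop→fricative, +4), place distance 0 (glottal→glottal), same voicing; total 4. Next closest is /d/ at distance 6.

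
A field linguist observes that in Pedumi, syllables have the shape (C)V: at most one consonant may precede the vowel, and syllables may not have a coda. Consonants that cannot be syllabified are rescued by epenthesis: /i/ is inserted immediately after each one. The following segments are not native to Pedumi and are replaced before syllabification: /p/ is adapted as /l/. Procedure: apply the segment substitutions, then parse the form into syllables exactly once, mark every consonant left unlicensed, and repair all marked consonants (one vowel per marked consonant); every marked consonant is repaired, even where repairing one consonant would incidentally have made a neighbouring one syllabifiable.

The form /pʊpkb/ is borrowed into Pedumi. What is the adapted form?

lʊlikibi

Substitution: /p/ → /l/, giving /lʊlkb/.
Syllabifying with onset maximization leaves /l/, /k/, /b/ stranded (no codas are permitted; onsets are limited to one consonant).
Epenthesis after each stranded consonant: /l/ → /li/, /k/ → /ki/, /b/ → /bi/.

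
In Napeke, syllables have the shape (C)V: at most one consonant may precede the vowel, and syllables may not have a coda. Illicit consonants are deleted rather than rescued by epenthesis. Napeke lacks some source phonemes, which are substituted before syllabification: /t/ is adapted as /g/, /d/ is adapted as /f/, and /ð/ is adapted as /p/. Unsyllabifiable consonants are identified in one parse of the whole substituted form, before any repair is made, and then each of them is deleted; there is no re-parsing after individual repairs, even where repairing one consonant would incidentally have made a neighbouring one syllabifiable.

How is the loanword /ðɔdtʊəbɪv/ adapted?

pɔgʊəbɪ

Substitution: /ð/ → /p/, /d/ → /f/, /t/ → /g/, giving /pɔfgʊəbɪv/.
The consonants /f/, /v/ cannot be parsed into a legal (C)V syllable (no codas are permitted; onsets are limited to one consonant).
Deletion applies to /f/, /v/.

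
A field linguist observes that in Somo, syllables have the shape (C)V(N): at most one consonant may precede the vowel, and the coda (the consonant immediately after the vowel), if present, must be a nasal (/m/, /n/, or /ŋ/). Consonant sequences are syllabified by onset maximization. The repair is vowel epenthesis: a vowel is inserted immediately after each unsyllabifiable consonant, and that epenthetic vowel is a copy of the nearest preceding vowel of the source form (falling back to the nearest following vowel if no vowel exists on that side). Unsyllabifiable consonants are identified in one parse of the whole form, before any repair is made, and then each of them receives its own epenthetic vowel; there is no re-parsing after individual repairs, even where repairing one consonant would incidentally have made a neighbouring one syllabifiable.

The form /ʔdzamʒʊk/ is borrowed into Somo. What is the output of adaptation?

ʔadazamʒʊkʊ

Under (C)V(N), the unsyllabifiable consonants are /ʔ/, /d/, /k/ (only a nasal (/m/, /n/, or /ŋ/) is licensed in coda position; onsets are limited to one consonant).
Inserting the epenthetic vowel yields /ʔ/ → /ʔa/, /d/ → /da/, /k/ → /kʊ/.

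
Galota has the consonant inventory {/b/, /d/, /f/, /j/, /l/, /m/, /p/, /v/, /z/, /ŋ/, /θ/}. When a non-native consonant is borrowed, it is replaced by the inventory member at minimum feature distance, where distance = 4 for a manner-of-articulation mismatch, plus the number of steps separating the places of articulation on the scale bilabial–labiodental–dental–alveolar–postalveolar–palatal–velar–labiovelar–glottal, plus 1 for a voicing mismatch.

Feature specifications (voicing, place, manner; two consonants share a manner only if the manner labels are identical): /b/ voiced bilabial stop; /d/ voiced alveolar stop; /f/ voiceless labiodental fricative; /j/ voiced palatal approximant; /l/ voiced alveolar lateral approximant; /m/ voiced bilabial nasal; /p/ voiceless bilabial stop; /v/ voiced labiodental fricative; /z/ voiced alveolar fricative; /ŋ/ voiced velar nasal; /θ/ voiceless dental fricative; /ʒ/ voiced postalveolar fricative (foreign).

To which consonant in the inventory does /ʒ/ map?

z

/z/ is closest: same manner (fricative), place distance 1 (postalveolar→alveolar), same voicing; total 1. Next closest is /v/ at distance 3.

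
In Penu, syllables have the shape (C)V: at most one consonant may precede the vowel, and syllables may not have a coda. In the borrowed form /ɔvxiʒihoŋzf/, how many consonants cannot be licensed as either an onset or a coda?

Syllabifying with onset maximization leaves /v/, /ŋ/, /z/, /f/ stranded (no codas are permitted; onsets are limited to one consonant).

4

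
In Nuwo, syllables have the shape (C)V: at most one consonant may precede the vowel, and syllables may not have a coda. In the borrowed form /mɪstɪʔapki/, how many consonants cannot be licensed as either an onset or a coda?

2

Under (C)V, the unsyllabifiable consonants are /s/, /p/ (no codas are permitted; onsets are limited to one consonant).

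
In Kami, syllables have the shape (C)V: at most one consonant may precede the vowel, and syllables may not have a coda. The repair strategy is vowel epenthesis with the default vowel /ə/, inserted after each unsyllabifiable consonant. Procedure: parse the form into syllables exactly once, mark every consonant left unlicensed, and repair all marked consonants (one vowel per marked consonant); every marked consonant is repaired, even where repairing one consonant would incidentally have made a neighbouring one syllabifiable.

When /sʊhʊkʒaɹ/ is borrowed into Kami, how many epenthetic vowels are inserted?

2

The unsyllabifiable consonants are /k/, /ɹ/; each receives one epenthetic vowel.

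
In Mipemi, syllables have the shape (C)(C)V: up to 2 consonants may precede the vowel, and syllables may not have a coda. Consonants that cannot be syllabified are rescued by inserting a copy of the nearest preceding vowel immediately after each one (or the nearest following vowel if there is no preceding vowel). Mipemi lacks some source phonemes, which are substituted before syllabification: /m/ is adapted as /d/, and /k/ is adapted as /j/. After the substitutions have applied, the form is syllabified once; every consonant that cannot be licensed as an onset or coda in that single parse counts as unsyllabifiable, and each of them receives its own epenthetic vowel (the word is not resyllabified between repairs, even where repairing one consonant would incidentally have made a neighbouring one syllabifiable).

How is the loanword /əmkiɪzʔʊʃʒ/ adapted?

ədjiɪzʔʊʃʊʒʊ

Substitution: /m/ → /d/, /k/ → /j/, giving /ədjiɪzʔʊʃʒ/.
Syllabifying with onset maximization leaves /ʃ/, /ʒ/ stranded (no codas are permitted; onsets may contain at most 2 consonants).
Epenthesis after each stranded consonant: /ʃ/ → /ʃʊ/, /ʒ/ → /ʒʊ/.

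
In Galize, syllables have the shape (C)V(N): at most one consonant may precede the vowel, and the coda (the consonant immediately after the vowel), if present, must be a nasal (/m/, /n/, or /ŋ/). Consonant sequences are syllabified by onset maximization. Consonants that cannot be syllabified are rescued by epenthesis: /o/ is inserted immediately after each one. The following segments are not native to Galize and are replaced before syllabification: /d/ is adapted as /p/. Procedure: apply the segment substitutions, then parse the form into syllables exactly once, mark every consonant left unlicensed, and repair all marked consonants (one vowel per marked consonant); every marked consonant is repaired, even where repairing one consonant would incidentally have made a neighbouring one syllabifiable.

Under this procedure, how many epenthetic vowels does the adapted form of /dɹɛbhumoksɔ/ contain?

After substitution the input is /pɹɛbhumoksɔ/.
The unsyllabifiable consonants are /p/, /b/, /k/; each receives one epenthetic vowel.

3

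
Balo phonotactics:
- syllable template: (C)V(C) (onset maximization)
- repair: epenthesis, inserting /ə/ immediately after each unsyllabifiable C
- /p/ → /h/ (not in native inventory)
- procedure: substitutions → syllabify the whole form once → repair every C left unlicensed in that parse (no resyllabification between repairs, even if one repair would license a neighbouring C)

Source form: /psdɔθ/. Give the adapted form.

Substitution: /p/ → /h/, giving /hsdɔθ/.
The consonants /h/, /s/ cannot be parsed into a legal (C)V(C) syllable (at most one coda consonant is licensed; onsets are limited to one consonant).
Each unlicensed consonant becomes the onset of a new syllable: /h/ → /hə/, /s/ → /sə/.

həsədɔθ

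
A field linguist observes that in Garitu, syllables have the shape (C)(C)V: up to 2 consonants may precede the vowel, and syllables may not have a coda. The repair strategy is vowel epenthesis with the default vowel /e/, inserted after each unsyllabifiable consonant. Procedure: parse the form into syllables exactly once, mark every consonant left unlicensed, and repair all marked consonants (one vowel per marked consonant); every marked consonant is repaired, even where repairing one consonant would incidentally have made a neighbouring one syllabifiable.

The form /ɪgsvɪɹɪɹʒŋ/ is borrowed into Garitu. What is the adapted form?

Syllabifying with onset maximization leaves /g/, /ɹ/, /ʒ/, /ŋ/ stranded (no codas are permitted; onsets may contain at most 2 consonants).
Each unlicensed consonant becomes the onset of a new syllable: /g/ → /ge/, /ɹ/ → /ɹe/, /ʒ/ → /ʒe/, /ŋ/ → /ŋe/.

ɪgesvɪɹɪɹeʒeŋe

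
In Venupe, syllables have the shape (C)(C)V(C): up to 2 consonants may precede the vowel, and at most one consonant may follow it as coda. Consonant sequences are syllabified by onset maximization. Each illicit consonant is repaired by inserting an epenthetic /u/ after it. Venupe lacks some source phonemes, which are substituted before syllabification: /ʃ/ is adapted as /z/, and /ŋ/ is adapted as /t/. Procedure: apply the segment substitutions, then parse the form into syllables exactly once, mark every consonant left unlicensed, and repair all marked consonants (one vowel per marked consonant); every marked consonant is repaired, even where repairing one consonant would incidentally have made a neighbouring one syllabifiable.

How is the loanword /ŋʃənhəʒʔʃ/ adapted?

tzənhəʒʔuzu

Substitution: /ŋ/ → /t/, /ʃ/ → /z/, giving /tzənhəʒʔz/.
Syllabifying with onset maximization leaves /ʔ/, /z/ stranded (at most one coda consonant is licensed; onsets may contain at most 2 consonants).
Inserting the epenthetic vowel yields /ʔ/ → /ʔu/, /z/ → /zu/.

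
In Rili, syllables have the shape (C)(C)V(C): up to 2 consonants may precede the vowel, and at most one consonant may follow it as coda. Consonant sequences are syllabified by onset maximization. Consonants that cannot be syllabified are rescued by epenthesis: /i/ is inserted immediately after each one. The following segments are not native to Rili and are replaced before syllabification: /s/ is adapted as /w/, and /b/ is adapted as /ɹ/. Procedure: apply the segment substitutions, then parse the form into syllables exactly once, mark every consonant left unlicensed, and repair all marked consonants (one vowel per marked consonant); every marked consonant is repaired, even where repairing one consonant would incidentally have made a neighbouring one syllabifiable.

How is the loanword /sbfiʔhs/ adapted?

wiɹfiʔhiwi

Substitution: /s/ → /w/, /b/ → /ɹ/, giving /wɹfiʔhw/.
The consonants /w/, /h/, /w/ cannot be parsed into a legal (C)(C)V(C) syllable (at most one coda consonant is licensed; onsets may contain at most 2 consonants).
Inserting the epenthetic vowel yields /w/ → /wi/, /h/ → /hi/, /w/ → /wi/.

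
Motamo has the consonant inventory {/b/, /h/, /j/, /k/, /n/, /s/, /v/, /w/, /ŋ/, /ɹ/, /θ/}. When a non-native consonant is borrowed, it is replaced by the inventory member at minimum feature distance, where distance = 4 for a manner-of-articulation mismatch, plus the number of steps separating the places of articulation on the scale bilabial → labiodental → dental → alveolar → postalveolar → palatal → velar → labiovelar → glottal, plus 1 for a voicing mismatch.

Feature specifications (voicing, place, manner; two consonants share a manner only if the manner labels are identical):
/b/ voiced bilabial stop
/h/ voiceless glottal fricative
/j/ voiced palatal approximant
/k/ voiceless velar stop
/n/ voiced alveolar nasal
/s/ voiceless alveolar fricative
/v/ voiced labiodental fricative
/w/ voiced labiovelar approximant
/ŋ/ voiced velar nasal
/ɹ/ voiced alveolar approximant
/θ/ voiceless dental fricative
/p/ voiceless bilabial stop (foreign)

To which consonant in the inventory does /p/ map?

/b/ is closest: same manner (stop), place distance 0 (bilabial→bilabial), voicing differs (+1); total 1. Next closest is /k/ at distance 6.

b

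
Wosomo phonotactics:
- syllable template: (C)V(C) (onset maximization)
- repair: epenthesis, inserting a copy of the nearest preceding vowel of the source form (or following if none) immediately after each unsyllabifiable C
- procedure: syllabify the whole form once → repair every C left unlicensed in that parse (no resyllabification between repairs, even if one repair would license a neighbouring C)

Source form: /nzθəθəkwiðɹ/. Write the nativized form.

nəzəθəθəkwiðɹi

The consonants /n/, /z/, /ɹ/ cannot be parsed into a legal (C)V(C) syllable (at most one coda consonant is licensed; onsets are limited to one consonant).
Inserting the epenthetic vowel yields /n/ → /nə/, /z/ → /zə/, /ɹ/ → /ɹi/.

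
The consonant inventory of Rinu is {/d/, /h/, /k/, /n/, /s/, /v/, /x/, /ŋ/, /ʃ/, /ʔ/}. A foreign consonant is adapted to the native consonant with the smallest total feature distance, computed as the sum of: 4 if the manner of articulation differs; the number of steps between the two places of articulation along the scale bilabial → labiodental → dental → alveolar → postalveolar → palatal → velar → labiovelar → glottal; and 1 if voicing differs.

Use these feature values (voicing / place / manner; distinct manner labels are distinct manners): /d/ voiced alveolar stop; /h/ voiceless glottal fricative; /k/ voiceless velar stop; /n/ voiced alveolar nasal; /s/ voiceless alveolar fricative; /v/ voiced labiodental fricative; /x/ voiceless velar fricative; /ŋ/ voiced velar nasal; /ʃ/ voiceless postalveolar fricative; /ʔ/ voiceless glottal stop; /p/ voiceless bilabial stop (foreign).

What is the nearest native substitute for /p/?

/d/ is closest: same manner (stop), place distance 3 (bilabial→alveolar), voicing differs (+1); total 4. Next closest is /k/ at distance 6.

d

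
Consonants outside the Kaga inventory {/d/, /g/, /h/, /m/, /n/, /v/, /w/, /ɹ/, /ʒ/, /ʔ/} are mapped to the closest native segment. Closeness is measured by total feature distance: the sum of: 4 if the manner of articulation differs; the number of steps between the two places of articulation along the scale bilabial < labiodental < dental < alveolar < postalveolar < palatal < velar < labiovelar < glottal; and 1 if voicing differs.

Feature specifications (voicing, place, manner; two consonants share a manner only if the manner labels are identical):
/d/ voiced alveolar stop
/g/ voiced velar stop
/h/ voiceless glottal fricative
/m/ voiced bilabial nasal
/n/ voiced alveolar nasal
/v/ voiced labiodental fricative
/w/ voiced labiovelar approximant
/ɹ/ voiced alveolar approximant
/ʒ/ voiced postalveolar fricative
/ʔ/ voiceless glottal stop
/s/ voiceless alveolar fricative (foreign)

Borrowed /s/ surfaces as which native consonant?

ʒ

/ʒ/ is closest: same manner (fricative), place distance 1 (alveolar→postalveolar), voicing differs (+1); total 2. Next closest is /v/ at distance 3.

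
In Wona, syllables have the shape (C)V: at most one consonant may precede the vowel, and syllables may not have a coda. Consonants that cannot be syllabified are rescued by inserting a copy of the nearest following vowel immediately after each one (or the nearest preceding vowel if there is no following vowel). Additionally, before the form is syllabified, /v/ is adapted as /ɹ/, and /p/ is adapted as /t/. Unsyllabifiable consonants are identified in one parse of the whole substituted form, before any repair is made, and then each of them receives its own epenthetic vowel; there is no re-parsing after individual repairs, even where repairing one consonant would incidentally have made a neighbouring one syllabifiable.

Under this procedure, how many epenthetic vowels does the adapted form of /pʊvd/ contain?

After substitution the input is /tʊɹd/.
The unsyllabifiable consonants are /ɹ/, /d/; each receives one epenthetic vowel.

2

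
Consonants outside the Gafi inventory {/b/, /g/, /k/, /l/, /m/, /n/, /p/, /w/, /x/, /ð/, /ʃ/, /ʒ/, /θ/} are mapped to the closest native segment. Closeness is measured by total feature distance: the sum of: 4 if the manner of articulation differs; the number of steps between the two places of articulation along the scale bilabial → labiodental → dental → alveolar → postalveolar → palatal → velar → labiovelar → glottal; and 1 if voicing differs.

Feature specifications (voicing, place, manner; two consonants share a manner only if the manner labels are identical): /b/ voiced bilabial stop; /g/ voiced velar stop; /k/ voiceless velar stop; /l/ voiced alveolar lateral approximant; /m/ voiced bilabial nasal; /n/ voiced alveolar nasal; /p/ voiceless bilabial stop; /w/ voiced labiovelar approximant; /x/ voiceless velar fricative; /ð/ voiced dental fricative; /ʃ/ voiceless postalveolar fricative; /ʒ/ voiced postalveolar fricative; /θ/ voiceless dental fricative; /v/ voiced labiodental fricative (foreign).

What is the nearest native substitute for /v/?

/ð/ is closest: same manner (fricative), place distance 1 (labiodental→dental), same voicing; total 1. Next closest is /θ/ at distance 2.

ð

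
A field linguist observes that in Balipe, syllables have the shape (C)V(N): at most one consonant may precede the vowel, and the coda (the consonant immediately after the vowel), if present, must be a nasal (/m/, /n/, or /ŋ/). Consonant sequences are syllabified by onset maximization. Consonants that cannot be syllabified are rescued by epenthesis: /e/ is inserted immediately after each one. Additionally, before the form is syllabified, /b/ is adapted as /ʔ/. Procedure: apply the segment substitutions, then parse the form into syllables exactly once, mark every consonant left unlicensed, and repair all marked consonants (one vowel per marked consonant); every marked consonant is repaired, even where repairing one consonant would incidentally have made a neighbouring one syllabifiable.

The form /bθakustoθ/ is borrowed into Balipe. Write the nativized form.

Substitution: /b/ → /ʔ/, giving /ʔθakustoθ/.
Under (C)V(N), the unsyllabifiable consonants are /ʔ/, /s/, /θ/ (only a nasal (/m/, /n/, or /ŋ/) is licensed in coda position; onsets are limited to one consonant).
Each unlicensed consonant becomes the onset of a new syllable: /ʔ/ → /ʔe/, /s/ → /se/, /θ/ → /θe/.

ʔeθakusetoθe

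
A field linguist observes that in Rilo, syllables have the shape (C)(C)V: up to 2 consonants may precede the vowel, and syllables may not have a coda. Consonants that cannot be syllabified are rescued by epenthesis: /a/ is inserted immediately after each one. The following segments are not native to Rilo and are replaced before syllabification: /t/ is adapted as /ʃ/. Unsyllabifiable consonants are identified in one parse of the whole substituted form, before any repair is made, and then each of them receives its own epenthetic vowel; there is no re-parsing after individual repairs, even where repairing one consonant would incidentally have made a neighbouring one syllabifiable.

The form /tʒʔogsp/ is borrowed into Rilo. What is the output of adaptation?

Substitution: /t/ → /ʃ/, giving /ʃʒʔogsp/.
Under (C)(C)V, the unsyllabifiable consonants are /ʃ/, /g/, /s/, /p/ (no codas are permitted; onsets may contain at most 2 consonants).
Epenthesis after each stranded consonant: /ʃ/ → /ʃa/, /g/ → /ga/, /s/ → /sa/, /p/ → /pa/.

ʃaʒʔogasapa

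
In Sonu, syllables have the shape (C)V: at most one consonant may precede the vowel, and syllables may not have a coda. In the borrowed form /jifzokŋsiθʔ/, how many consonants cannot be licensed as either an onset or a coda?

Syllabifying with onset maximization leaves /f/, /k/, /ŋ/, /θ/, /ʔ/ stranded (no codas are permitted; onsets are limited to one consonant).

5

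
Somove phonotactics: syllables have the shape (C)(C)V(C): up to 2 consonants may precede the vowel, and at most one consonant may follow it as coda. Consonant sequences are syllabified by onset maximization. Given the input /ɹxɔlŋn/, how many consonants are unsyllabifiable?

Syllabifying with onset maximization leaves /ŋ/, /n/ stranded (at most one coda consonant is licensed; onsets may contain at most 2 consonants).

2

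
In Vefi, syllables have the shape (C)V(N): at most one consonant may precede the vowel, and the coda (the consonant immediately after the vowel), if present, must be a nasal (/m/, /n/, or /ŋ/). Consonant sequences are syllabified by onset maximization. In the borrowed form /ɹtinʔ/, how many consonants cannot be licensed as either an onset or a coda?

The consonants /ɹ/, /ʔ/ cannot be parsed into a legal (C)V(N) syllable (only a nasal (/m/, /n/, or /ŋ/) is licensed in coda position; onsets are limited to one consonant).

2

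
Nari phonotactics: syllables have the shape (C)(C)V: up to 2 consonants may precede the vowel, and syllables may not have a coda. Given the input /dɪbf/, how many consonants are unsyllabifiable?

2

Under (C)(C)V, the unsyllabifiable consonants are /b/, /f/ (no codas are permitted; onsets may contain at most 2 consonants).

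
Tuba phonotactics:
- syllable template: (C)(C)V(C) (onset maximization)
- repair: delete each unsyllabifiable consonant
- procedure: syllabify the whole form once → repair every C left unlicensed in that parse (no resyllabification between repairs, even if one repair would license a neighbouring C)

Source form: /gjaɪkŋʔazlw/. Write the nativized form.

gjaɪkŋʔaz

Under (C)(C)V(C), the unsyllabifiable consonants are /l/, /w/ (at most one coda consonant is licensed; onsets may contain at most 2 consonants).
Deleting the stranded consonants removes /l/, /w/.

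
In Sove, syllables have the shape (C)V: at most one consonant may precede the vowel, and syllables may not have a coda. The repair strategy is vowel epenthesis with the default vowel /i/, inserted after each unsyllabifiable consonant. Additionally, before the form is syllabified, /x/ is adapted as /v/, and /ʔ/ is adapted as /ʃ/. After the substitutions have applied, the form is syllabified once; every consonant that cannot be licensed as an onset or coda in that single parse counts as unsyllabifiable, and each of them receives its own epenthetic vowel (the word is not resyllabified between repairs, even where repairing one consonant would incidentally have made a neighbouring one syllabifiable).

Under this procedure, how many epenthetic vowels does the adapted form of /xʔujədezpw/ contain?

After substitution the input is /vʃujədezpw/.
The unsyllabifiable consonants are /v/, /z/, /p/, /w/; each receives one epenthetic vowel.

4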